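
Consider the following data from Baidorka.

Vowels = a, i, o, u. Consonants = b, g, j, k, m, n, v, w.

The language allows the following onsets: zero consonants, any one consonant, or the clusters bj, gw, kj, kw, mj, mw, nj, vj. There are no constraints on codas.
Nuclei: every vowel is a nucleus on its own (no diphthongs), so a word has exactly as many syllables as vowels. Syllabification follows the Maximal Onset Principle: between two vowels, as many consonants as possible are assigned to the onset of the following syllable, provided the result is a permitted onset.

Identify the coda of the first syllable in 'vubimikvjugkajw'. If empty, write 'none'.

none

The vowels are u, i, i, u, a — 5 nuclei, so 5 syllables.
σ1/σ2 boundary: /b/ is a single consonant, so it becomes the next onset.
σ2/σ3 boundary: just /m/ — single C goes to the following onset.
σ3/σ4 boundary: /kvj/; trying suffixes from longest down, /vj/ is the first permitted one, so coda /k/ | onset /vj/.
σ4/σ5 boundary: /gk/ splits as /g/ + /k/ (/k/ is the longest suffix that is a licit onset).
So the parse is vu.bi.mik.vjug.kajw.
Syllable 1 is /vu/: onset /v/, nucleus /u/, coda ∅.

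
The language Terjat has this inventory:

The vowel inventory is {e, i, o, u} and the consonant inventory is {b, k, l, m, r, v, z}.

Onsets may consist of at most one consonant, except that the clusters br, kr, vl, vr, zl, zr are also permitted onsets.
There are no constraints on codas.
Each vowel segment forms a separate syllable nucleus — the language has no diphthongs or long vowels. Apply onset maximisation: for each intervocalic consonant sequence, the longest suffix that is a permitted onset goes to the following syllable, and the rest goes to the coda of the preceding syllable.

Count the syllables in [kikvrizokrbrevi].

5

Nuclei (vowels): i, i, o, e, i → 5 syllables.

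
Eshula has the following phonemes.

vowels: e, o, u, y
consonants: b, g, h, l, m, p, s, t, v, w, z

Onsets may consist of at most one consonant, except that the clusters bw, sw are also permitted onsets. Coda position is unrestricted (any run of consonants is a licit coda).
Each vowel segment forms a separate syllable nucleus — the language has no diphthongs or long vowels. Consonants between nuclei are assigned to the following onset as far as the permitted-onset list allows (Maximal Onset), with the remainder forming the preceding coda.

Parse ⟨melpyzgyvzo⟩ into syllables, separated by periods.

mel.pyz.gyv.zo

Nuclei (vowels): e, y, y, o → 4 syllables.
Between /e/ (V1) and /y/ (V2): cluster /lp/ — the longest permitted-onset suffix is /p/; onset = /p/, preceding coda = /l/.
Between /y/ (V2) and /y/ (V3): cluster /zg/ — the longest permitted-onset suffix is /g/; onset = /g/, preceding coda = /z/.
Between /y/ (V3) and /o/ (V4): /vz/ splits as /v/ + /z/ (/z/ is the longest suffix that is a licit onset).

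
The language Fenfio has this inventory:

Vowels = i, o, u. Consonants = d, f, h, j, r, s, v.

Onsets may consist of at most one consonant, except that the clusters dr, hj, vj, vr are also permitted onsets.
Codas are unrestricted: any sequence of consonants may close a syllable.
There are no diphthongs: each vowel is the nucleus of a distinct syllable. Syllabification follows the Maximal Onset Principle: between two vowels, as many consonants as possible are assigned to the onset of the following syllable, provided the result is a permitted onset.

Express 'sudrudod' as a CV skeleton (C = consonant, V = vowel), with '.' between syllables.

CV.CCV.CVC

Nuclei (vowels): u, u, o → 3 syllables.
σ1/σ2 boundary: cluster /dr/ — /dr/ is itself a permitted onset, so the whole cluster goes right; preceding coda = ∅.
σ2/σ3 boundary: /d/ is a single consonant, so it becomes the next onset.
Syllabification: su.dru.dod.
Mapping each syllable to C/V: /su/ → CV, /dru/ → CCV, /dod/ → CVC.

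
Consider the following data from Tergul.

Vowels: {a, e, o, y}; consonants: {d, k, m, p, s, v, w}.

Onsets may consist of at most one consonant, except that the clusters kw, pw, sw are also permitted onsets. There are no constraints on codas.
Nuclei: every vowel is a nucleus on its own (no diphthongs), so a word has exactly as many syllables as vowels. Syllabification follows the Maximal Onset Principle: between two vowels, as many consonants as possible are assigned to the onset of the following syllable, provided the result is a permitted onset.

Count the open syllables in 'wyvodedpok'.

Vowels present: y, o, e, o; each is a nucleus, giving 4 syllables.
σ1/σ2 boundary: /v/ is a single consonant, so it becomes the next onset.
σ2/σ3 boundary: /d/ → onset of the next syllable (single consonants are always licit onsets).
σ3/σ4 boundary: /dp/; trying suffixes from longest down, /p/ is the first permitted one, so coda /d/ | onset /p/.
Syllabification: wy.vo.ded.pok.
Classifying each syllable: /wy/ (open), /vo/ (open), /ded/ (closed), /pok/ (closed).
Open syllables: 2.

2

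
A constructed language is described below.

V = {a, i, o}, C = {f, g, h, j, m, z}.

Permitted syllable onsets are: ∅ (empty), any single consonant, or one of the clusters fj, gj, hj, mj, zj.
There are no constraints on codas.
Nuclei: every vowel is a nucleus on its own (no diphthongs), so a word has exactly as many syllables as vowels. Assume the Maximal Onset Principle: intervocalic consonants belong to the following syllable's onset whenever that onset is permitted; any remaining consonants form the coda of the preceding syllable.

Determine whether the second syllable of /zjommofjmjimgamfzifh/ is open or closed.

Nuclei (vowels): o, o, i, a, i → 5 syllables.
/o…o/ gap (V1→V2): /mm/ splits as /m/ + /m/ (/m/ is the longest suffix that is a licit onset).
/o…i/ gap (V2→V3): /fjmj/; trying suffixes from longest down, /mj/ is the first permitted one, so coda /fj/ | onset /mj/.
/i…a/ gap (V3→V4): /mg/; trying suffixes from longest down, /g/ is the first permitted one, so coda /m/ | onset /g/.
/a…i/ gap (V4→V5): cluster /mfz/ — the longest permitted-onset suffix is /z/; onset = /z/, preceding coda = /mf/.
Putting it together: zjom.mofj.mjim.gamf.zifh.
Syllable 2 is /mofj/ with coda /fj/, so it is closed.

closed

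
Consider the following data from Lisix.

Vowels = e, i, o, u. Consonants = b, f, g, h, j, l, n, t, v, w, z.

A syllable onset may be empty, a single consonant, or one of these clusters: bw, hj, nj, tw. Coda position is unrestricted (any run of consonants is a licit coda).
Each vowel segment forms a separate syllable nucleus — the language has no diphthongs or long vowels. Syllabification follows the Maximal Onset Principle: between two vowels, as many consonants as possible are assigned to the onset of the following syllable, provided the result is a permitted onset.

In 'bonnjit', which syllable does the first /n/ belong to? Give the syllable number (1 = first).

Nuclei (vowels): o, i → 2 syllables.
/o…i/ gap (V1→V2): /nnj/; trying suffixes from longest down, /nj/ is the first permitted one, so coda /n/ | onset /nj/.
Result: bon.njit.
The first /n/ is in the coda of syllable 1 (/bon/).

1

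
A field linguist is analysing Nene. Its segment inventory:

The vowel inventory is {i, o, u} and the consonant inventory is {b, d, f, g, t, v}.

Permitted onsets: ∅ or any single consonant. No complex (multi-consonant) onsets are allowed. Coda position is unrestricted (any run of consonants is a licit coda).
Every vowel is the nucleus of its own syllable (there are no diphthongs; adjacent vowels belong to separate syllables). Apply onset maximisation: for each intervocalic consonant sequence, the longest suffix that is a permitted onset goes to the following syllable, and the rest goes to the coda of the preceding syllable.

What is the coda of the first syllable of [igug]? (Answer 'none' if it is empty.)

Nuclei (vowels): i, u → 2 syllables.
Between /i/ (V1) and /u/ (V2): just /g/ — single C goes to the following onset.
Syllabification: i.gug.
Syllable 1 is /i/: onset ∅, nucleus /i/, coda ∅.

none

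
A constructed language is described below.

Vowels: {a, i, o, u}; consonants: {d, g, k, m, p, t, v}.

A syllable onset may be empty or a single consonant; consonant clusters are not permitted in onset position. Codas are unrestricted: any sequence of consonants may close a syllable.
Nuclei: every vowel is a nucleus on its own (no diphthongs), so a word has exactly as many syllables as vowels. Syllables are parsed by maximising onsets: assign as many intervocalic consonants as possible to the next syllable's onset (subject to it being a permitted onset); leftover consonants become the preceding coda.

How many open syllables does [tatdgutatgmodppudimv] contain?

Vowels present: a, u, a, o, u, i; each is a nucleus, giving 6 syllables.
/a…u/ gap (V1→V2): /tdg/ splits as /td/ + /g/ (/g/ is the longest suffix that is a licit onset).
/u…a/ gap (V2→V3): /t/ → onset of the next syllable (single consonants are always licit onsets).
/a…o/ gap (V3→V4): /tgm/ — longest licit onset from the right is /m/, leaving /tg/ as coda.
/o…u/ gap (V4→V5): cluster /dpp/ — the longest permitted-onset suffix is /p/; onset = /p/, preceding coda = /dp/.
/u…i/ gap (V5→V6): /d/ → onset of the next syllable (single consonants are always licit onsets).
Result: tatd.gu.tatg.modp.pu.dimv.
Classifying each syllable: /tatd/ (closed), /gu/ (open), /tatg/ (closed), /modp/ (closed), /pu/ (open), /dimv/ (closed).
Open syllables: 2.

2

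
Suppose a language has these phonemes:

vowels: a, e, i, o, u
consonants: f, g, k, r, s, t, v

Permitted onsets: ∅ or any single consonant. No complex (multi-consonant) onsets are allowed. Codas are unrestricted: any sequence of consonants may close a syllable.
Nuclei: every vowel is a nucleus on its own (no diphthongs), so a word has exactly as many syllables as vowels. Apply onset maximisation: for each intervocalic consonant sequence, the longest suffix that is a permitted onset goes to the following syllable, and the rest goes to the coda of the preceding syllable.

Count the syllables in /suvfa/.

Vowels present: u, a; each is a nucleus, giving 2 syllables.

2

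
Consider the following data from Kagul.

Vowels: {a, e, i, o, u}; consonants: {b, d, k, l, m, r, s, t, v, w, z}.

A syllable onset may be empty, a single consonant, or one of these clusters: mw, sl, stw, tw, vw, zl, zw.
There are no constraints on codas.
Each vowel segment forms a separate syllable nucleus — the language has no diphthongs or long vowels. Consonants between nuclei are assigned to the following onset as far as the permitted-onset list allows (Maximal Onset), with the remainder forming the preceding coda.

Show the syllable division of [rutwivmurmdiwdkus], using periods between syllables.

Vowels present: u, i, u, i, u; each is a nucleus, giving 5 syllables.
V1 /u/ – V2 /i/: /tw/ is a licit onset in full, so it all attaches to the next syllable.
V2 /i/ – V3 /u/: cluster /vm/ — the longest permitted-onset suffix is /m/; onset = /m/, preceding coda = /v/.
V3 /u/ – V4 /i/: /rmd/ — longest licit onset from the right is /d/, leaving /rm/ as coda.
V4 /i/ – V5 /u/: cluster /wdk/ — the longest permitted-onset suffix is /k/; onset = /k/, preceding coda = /wd/.

ru.twiv.murm.diwd.kus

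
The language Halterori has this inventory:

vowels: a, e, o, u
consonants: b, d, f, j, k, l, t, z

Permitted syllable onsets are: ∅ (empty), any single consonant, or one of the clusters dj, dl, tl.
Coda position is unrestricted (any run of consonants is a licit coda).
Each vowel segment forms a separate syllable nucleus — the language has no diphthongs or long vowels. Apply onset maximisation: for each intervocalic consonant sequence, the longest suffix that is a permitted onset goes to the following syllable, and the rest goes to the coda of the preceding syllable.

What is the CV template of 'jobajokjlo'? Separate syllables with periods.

CV.CV.CVCC.CV

Nuclei (vowels): o, a, o, o → 4 syllables.
V1 /o/ – V2 /a/: /b/ → onset of the next syllable (single consonants are always licit onsets).
V2 /a/ – V3 /o/: just /j/ — single C goes to the following onset.
V3 /o/ – V4 /o/: cluster /kjl/ — the longest permitted-onset suffix is /l/; onset = /l/, preceding coda = /kj/.
So the parse is jo.ba.jokj.lo.
Mapping each syllable to C/V: /jo/ → CV, /ba/ → CV, /jokj/ → CVCC, /lo/ → CV.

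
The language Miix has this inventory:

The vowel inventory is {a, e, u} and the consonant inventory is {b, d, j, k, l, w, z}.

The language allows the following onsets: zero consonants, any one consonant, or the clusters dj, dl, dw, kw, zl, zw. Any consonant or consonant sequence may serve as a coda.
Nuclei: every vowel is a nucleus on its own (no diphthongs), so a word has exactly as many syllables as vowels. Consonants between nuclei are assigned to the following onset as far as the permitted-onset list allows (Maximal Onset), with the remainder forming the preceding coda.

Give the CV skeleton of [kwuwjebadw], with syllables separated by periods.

CCVC.CV.CVCC

Nuclei (vowels): u, e, a → 3 syllables.
/u…e/ gap (V1→V2): /wj/ — longest licit onset from the right is /j/, leaving /w/ as coda.
/e…a/ gap (V2→V3): /b/ is a single consonant, so it becomes the next onset.
Result: kwuw.je.badw.
Mapping each syllable to C/V: /kwuw/ → CCVC, /je/ → CV, /badw/ → CVCC.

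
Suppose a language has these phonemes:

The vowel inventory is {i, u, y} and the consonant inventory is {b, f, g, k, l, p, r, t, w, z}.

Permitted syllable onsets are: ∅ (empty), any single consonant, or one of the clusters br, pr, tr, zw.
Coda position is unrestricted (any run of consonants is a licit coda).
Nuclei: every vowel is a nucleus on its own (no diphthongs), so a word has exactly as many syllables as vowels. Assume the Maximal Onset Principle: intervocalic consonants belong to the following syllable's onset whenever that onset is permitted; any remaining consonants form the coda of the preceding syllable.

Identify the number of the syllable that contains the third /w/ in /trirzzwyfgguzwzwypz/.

4

The vowels are i, y, u, y — 4 nuclei, so 4 syllables.
V1 /i/ – V2 /y/: /rzzw/; trying suffixes from longest down, /zw/ is the first permitted one, so coda /rz/ | onset /zw/.
V2 /y/ – V3 /u/: /fgg/ splits as /fg/ + /g/ (/g/ is the longest suffix that is a licit onset).
V3 /u/ – V4 /y/: /zwzw/ — longest licit onset from the right is /zw/, leaving /zw/ as coda.
Result: trirz.zwyfg.guzw.zwypz.
The third /w/ is in the onset of syllable 4 (/zwypz/).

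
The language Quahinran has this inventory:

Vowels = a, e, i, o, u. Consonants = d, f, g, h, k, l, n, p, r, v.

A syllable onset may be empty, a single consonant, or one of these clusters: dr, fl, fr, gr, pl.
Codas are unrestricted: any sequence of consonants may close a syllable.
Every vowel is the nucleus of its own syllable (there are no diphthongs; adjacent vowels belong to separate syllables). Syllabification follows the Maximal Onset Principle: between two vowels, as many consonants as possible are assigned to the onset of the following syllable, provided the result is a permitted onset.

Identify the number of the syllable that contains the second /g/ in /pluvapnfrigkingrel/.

The vowels are u, a, i, i, e — 5 nuclei, so 5 syllables.
Between /u/ (V1) and /a/ (V2): /v/ is a single consonant, so it becomes the next onset.
Between /a/ (V2) and /i/ (V3): /pnfr/ splits as /pn/ + /fr/ (/fr/ is the longest suffix that is a licit onset).
Between /i/ (V3) and /i/ (V4): /gk/; trying suffixes from longest down, /k/ is the first permitted one, so coda /g/ | onset /k/.
Between /i/ (V4) and /e/ (V5): /ngr/; trying suffixes from longest down, /gr/ is the first permitted one, so coda /n/ | onset /gr/.
So the parse is plu.vapn.frig.kin.grel.
The second /g/ is in the onset of syllable 5 (/grel/).

5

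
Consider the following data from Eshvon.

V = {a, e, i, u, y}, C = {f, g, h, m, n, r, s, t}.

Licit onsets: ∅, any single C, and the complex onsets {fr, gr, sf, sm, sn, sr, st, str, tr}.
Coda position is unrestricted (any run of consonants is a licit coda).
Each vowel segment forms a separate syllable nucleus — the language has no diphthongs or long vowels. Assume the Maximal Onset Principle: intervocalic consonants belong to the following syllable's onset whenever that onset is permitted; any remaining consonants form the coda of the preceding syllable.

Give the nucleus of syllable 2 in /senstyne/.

Vowels present: e, y, e; each is a nucleus, giving 3 syllables.
The second nucleus (vowel 2 from the left) is /y/.

y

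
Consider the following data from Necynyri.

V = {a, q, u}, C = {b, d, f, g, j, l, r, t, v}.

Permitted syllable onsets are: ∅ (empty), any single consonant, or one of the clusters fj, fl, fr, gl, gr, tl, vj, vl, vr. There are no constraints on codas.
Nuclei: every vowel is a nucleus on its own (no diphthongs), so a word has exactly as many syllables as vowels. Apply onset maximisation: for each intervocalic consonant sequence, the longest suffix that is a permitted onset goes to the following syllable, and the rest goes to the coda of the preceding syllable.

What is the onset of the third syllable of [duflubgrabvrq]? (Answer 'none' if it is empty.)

The vowels are u, u, a, q — 4 nuclei, so 4 syllables.
V1 /u/ – V2 /u/: /fl/ is a licit onset in full, so it all attaches to the next syllable.
V2 /u/ – V3 /a/: /bgr/ — longest licit onset from the right is /gr/, leaving /b/ as coda.
V3 /a/ – V4 /q/: /bvr/ splits as /b/ + /vr/ (/vr/ is the longest suffix that is a licit onset).
Syllabification: du.flub.grab.vrq.
Syllable 3 is /grab/: onset /gr/, nucleus /a/, coda /b/.

gr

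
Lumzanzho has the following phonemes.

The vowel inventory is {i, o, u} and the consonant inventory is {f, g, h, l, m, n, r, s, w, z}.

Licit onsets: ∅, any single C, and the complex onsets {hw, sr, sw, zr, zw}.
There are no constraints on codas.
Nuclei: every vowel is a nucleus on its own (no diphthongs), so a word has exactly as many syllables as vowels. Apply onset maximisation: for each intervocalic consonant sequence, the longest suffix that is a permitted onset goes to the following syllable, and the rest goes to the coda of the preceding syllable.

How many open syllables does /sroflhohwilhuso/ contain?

Vowels present: o, o, i, u, o; each is a nucleus, giving 5 syllables.
/o…o/ gap (V1→V2): /flh/ splits as /fl/ + /h/ (/h/ is the longest suffix that is a licit onset).
/o…i/ gap (V2→V3): /hw/ is a licit onset in full, so it all attaches to the next syllable.
/i…u/ gap (V3→V4): /lh/; trying suffixes from longest down, /h/ is the first permitted one, so coda /l/ | onset /h/.
/u…o/ gap (V4→V5): /s/ → onset of the next syllable (single consonants are always licit onsets).
Syllabification: srofl.ho.hwil.hu.so.
Classifying each syllable: /srofl/ (closed), /ho/ (open), /hwil/ (closed), /hu/ (open), /so/ (open).
Open syllables: 3.

3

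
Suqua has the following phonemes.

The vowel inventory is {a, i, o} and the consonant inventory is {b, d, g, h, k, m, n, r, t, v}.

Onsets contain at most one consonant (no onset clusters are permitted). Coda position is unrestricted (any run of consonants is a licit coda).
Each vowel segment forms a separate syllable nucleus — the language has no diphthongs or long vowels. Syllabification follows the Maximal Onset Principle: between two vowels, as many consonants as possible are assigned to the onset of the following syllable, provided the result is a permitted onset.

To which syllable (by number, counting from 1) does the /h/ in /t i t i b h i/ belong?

Vowels present: i, i, i; each is a nucleus, giving 3 syllables.
V1 /i/ – V2 /i/: just /t/ — single C goes to the following onset.
V2 /i/ – V3 /i/: /bh/; trying suffixes from longest down, /h/ is the first permitted one, so coda /b/ | onset /h/.
Syllabification: ti.tib.hi.
The /h/ is in the onset of syllable 3 (/hi/).

3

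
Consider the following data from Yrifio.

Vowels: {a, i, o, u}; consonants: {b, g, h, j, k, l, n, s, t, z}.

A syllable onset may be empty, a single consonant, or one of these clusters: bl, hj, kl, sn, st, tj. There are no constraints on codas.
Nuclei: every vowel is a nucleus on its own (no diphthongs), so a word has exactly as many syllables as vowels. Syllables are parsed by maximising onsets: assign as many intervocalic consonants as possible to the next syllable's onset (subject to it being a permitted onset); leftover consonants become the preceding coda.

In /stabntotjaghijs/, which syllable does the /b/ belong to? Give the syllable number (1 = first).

Nuclei (vowels): a, o, a, i → 4 syllables.
/a…o/ gap (V1→V2): /bnt/; trying suffixes from longest down, /t/ is the first permitted one, so coda /bn/ | onset /t/.
/o…a/ gap (V2→V3): /tj/ is a licit onset in full, so it all attaches to the next syllable.
/a…i/ gap (V3→V4): /gh/ splits as /g/ + /h/ (/h/ is the longest suffix that is a licit onset).
Putting it together: stabn.to.tjag.hijs.
The /b/ is in the coda of syllable 1 (/stabn/).

1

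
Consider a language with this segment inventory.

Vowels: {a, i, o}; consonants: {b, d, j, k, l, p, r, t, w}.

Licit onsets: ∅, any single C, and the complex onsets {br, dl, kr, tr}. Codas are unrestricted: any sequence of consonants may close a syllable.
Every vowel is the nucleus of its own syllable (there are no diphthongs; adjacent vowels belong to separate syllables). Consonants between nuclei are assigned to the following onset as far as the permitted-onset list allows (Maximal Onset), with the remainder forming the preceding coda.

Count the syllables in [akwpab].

The vowels are a, a — 2 nuclei, so 2 syllables.

2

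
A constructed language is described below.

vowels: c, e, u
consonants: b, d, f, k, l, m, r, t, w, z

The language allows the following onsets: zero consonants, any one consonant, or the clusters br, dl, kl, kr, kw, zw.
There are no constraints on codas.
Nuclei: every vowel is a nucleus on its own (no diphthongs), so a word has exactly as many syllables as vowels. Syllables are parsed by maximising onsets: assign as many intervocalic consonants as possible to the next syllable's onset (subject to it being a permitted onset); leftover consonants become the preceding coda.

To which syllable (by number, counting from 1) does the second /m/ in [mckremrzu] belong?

Nuclei (vowels): c, e, u → 3 syllables.
/c…e/ gap (V1→V2): cluster /kr/ — /kr/ is itself a permitted onset, so the whole cluster goes right; preceding coda = ∅.
/e…u/ gap (V2→V3): cluster /mrz/ — the longest permitted-onset suffix is /z/; onset = /z/, preceding coda = /mr/.
So the parse is mc.kremr.zu.
The second /m/ is in the coda of syllable 2 (/kremr/).

2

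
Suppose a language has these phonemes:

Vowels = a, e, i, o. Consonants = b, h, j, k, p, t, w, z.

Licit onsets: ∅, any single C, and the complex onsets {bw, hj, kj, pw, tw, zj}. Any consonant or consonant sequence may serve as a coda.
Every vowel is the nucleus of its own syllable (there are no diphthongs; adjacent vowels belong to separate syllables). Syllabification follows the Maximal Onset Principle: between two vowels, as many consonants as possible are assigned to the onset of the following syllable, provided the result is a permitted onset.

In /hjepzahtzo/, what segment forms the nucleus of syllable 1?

Nuclei (vowels): e, a, o → 3 syllables.
The first nucleus (vowel 1 from the left) is /e/.

e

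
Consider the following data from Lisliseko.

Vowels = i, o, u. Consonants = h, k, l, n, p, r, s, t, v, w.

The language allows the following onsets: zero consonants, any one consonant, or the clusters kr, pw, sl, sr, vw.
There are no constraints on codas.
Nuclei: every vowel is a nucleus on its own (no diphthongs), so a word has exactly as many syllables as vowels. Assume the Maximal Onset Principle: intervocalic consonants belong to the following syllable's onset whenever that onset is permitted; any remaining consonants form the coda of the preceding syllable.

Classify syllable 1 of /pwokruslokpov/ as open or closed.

open

The vowels are o, u, o, o — 4 nuclei, so 4 syllables.
V1 /o/ – V2 /u/: /kr/ — entire cluster is a permitted onset → onset /kr/, coda ∅.
V2 /u/ – V3 /o/: /sl/ is a licit onset in full, so it all attaches to the next syllable.
V3 /o/ – V4 /o/: cluster /kp/ — the longest permitted-onset suffix is /p/; onset = /p/, preceding coda = /k/.
So the parse is pwo.kru.slok.pov.
Syllable 1 is /pwo/; it ends in its nucleus with no coda, so it is open.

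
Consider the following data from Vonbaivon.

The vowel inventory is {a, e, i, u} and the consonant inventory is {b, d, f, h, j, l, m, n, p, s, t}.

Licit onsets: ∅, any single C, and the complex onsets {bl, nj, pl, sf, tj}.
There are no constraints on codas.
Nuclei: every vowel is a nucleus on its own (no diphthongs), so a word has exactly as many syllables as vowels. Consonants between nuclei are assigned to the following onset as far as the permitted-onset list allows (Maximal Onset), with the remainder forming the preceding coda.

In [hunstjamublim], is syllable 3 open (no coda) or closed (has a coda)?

open

Vowels present: u, a, u, i; each is a nucleus, giving 4 syllables.
/u…a/ gap (V1→V2): /nstj/ — longest licit onset from the right is /tj/, leaving /ns/ as coda.
/a…u/ gap (V2→V3): just /m/ — single C goes to the following onset.
/u…i/ gap (V3→V4): /bl/ — entire cluster is a permitted onset → onset /bl/, coda ∅.
Putting it together: huns.tja.mu.blim.
Syllable 3 is /mu/; it ends in its nucleus with no coda, so it is open.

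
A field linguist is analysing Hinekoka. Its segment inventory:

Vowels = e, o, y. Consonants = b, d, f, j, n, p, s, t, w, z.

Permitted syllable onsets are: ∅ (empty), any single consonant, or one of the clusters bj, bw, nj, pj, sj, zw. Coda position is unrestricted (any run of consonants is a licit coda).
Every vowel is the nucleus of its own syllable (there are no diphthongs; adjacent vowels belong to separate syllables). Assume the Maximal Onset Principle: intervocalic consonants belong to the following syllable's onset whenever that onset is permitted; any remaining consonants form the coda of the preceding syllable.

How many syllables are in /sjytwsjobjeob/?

4

The vowels are y, o, e, o — 4 nuclei, so 4 syllables.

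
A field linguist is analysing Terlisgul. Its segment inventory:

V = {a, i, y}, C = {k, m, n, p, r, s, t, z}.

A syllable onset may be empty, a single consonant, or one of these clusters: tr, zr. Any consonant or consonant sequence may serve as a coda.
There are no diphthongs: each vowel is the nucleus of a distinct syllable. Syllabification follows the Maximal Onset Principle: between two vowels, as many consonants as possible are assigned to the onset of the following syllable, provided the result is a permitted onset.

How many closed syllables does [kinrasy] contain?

The vowels are i, a, y — 3 nuclei, so 3 syllables.
/i…a/ gap (V1→V2): /nr/ — longest licit onset from the right is /r/, leaving /n/ as coda.
/a…y/ gap (V2→V3): /s/ → onset of the next syllable (single consonants are always licit onsets).
So the parse is kin.ra.sy.
Classifying each syllable: /kin/ (closed), /ra/ (open), /sy/ (open).
Closed syllables: 1.

1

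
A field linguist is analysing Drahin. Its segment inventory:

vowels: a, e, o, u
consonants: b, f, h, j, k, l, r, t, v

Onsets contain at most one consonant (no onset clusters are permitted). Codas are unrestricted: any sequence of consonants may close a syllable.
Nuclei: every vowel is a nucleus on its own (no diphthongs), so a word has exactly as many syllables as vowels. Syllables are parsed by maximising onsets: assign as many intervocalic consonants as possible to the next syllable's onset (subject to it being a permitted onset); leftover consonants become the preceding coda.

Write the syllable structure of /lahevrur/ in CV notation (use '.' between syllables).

CV.CVC.CVC

Vowels present: a, e, u; each is a nucleus, giving 3 syllables.
σ1/σ2 boundary: /h/ is a single consonant, so it becomes the next onset.
σ2/σ3 boundary: cluster /vr/ — the longest permitted-onset suffix is /r/; onset = /r/, preceding coda = /v/.
So the parse is la.hev.rur.
Mapping each syllable to C/V: /la/ → CV, /hev/ → CVC, /rur/ → CVC.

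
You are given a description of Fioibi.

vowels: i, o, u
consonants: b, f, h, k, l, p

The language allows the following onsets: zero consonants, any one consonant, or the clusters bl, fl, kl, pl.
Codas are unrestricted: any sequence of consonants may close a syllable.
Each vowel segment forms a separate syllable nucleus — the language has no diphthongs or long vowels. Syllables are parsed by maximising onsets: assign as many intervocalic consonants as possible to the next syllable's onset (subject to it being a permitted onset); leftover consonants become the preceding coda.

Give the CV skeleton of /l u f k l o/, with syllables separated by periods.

CVC.CCV

Vowels present: u, o; each is a nucleus, giving 2 syllables.
Between /u/ (V1) and /o/ (V2): cluster /fkl/ — the longest permitted-onset suffix is /kl/; onset = /kl/, preceding coda = /f/.
So the parse is luf.klo.
Mapping each syllable to C/V: /luf/ → CVC, /klo/ → CCV.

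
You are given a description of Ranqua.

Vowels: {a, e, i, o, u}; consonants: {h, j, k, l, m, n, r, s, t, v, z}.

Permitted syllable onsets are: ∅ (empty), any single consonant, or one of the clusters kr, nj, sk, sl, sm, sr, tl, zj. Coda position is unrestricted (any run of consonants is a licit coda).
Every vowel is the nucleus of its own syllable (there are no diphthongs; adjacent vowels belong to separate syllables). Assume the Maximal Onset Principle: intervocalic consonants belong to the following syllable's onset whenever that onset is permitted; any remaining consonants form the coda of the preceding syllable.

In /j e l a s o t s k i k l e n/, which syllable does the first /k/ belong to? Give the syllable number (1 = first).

Nuclei (vowels): e, a, o, i, e → 5 syllables.
V1 /e/ – V2 /a/: just /l/ — single C goes to the following onset.
V2 /a/ – V3 /o/: /s/ is a single consonant, so it becomes the next onset.
V3 /o/ – V4 /i/: /tsk/; trying suffixes from longest down, /sk/ is the first permitted one, so coda /t/ | onset /sk/.
V4 /i/ – V5 /e/: /kl/ splits as /k/ + /l/ (/l/ is the longest suffix that is a licit onset).
Result: je.la.sot.skik.len.
The first /k/ is in the onset of syllable 4 (/skik/).

4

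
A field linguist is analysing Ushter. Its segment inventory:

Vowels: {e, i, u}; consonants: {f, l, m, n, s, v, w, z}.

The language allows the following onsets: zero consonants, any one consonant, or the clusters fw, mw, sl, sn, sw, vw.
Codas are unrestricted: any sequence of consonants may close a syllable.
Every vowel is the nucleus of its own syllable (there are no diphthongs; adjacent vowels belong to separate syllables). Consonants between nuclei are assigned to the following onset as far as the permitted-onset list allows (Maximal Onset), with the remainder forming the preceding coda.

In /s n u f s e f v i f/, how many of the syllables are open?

Vowels present: u, e, i; each is a nucleus, giving 3 syllables.
σ1/σ2 boundary: /fs/ — longest licit onset from the right is /s/, leaving /f/ as coda.
σ2/σ3 boundary: cluster /fv/ — the longest permitted-onset suffix is /v/; onset = /v/, preceding coda = /f/.
Putting it together: snuf.sef.vif.
Classifying each syllable: /snuf/ (closed), /sef/ (closed), /vif/ (closed).
Open syllables: 0.

0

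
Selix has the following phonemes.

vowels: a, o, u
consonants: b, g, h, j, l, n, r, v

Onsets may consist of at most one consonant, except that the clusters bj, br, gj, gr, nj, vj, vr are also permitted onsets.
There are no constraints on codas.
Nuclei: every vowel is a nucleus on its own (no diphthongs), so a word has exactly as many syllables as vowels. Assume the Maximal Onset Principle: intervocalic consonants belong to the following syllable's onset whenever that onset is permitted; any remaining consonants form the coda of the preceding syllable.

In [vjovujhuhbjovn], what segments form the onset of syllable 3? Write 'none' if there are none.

h

The vowels are o, u, u, o — 4 nuclei, so 4 syllables.
V1 /o/ – V2 /u/: /v/ → onset of the next syllable (single consonants are always licit onsets).
V2 /u/ – V3 /u/: /jh/ splits as /j/ + /h/ (/h/ is the longest suffix that is a licit onset).
V3 /u/ – V4 /o/: /hbj/; trying suffixes from longest down, /bj/ is the first permitted one, so coda /h/ | onset /bj/.
So the parse is vjo.vuj.huh.bjovn.
Syllable 3 is /huh/: onset /h/, nucleus /u/, coda /h/.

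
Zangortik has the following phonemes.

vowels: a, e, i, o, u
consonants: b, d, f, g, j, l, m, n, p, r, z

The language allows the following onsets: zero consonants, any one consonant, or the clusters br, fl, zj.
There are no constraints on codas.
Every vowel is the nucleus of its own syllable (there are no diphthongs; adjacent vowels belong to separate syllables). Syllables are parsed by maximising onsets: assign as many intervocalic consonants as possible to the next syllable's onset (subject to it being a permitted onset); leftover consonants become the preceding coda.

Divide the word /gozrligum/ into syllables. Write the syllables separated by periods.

Vowels present: o, i, u; each is a nucleus, giving 3 syllables.
σ1/σ2 boundary: /zrl/; trying suffixes from longest down, /l/ is the first permitted one, so coda /zr/ | onset /l/.
σ2/σ3 boundary: /g/ → onset of the next syllable (single consonants are always licit onsets).

gozr.li.gum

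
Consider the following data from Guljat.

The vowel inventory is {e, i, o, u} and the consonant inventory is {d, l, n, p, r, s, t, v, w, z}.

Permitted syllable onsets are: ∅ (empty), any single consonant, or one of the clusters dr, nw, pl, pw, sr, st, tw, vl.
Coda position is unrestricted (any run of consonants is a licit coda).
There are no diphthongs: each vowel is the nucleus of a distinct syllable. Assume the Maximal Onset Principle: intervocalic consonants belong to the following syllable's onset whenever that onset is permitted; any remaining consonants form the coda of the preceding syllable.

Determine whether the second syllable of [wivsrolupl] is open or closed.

Vowels present: i, o, u; each is a nucleus, giving 3 syllables.
V1 /i/ – V2 /o/: /vsr/ splits as /v/ + /sr/ (/sr/ is the longest suffix that is a licit onset).
V2 /o/ – V3 /u/: /l/ is a single consonant, so it becomes the next onset.
Putting it together: wiv.sro.lupl.
Syllable 2 is /sro/; it ends in its nucleus with no coda, so it is open.

open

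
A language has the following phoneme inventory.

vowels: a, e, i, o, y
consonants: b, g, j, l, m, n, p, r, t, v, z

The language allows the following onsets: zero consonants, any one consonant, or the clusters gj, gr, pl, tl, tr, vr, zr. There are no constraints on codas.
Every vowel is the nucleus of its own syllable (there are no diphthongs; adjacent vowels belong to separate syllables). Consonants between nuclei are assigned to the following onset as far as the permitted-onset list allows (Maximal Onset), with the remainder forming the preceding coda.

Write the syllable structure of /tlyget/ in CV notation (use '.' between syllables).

Nuclei (vowels): y, e → 2 syllables.
/y…e/ gap (V1→V2): just /g/ — single C goes to the following onset.
So the parse is tly.get.
Mapping each syllable to C/V: /tly/ → CCV, /get/ → CVC.

CCV.CVC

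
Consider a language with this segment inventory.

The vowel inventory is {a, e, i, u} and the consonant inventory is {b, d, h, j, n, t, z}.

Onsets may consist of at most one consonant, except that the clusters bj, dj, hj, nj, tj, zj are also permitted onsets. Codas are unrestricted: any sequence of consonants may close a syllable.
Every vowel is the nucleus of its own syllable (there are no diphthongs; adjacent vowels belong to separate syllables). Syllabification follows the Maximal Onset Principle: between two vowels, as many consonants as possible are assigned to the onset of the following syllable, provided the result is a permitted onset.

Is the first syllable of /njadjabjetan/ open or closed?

open

The vowels are a, a, e, a — 4 nuclei, so 4 syllables.
Between /a/ (V1) and /a/ (V2): /dj/ — entire cluster is a permitted onset → onset /dj/, coda ∅.
Between /a/ (V2) and /e/ (V3): cluster /bj/ — /bj/ is itself a permitted onset, so the whole cluster goes right; preceding coda = ∅.
Between /e/ (V3) and /a/ (V4): /t/ is a single consonant, so it becomes the next onset.
Putting it together: nja.dja.bje.tan.
Syllable 1 is /nja/; it ends in its nucleus with no coda, so it is open.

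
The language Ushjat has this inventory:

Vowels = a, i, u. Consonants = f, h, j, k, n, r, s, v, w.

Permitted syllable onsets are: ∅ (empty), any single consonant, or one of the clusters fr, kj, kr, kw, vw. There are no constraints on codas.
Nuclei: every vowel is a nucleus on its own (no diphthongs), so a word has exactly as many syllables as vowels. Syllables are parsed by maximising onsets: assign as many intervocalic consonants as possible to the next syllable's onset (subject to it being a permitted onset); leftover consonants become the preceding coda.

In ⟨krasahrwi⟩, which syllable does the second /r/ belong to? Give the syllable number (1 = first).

The vowels are a, a, i — 3 nuclei, so 3 syllables.
V1 /a/ – V2 /a/: /s/ → onset of the next syllable (single consonants are always licit onsets).
V2 /a/ – V3 /i/: /hrw/ — longest licit onset from the right is /w/, leaving /hr/ as coda.
Syllabification: kra.sahr.wi.
The second /r/ is in the coda of syllable 2 (/sahr/).

2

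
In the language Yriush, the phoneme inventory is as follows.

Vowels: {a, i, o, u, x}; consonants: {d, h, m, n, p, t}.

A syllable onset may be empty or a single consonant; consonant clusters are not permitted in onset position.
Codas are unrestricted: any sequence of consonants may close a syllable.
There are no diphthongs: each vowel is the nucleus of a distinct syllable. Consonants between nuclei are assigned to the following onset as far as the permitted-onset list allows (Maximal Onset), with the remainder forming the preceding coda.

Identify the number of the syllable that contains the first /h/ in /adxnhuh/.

3

Vowels present: a, x, u; each is a nucleus, giving 3 syllables.
/a…x/ gap (V1→V2): /d/ is a single consonant, so it becomes the next onset.
/x…u/ gap (V2→V3): /nh/ — longest licit onset from the right is /h/, leaving /n/ as coda.
Putting it together: a.dxn.huh.
The first /h/ is in the onset of syllable 3 (/huh/).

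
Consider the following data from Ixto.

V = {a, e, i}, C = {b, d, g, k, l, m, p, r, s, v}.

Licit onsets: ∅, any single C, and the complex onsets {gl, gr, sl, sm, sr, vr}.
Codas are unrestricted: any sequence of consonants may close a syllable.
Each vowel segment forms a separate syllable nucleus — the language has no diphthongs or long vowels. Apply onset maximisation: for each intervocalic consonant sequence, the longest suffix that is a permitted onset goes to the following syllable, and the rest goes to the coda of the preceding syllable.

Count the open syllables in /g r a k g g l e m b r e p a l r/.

The vowels are a, e, e, a — 4 nuclei, so 4 syllables.
σ1/σ2 boundary: /kggl/ splits as /kg/ + /gl/ (/gl/ is the longest suffix that is a licit onset).
σ2/σ3 boundary: /mbr/; trying suffixes from longest down, /r/ is the first permitted one, so coda /mb/ | onset /r/.
σ3/σ4 boundary: /p/ is a single consonant, so it becomes the next onset.
So the parse is grakg.glemb.re.palr.
Classifying each syllable: /grakg/ (closed), /glemb/ (closed), /re/ (open), /palr/ (closed).
Open syllables: 1.

1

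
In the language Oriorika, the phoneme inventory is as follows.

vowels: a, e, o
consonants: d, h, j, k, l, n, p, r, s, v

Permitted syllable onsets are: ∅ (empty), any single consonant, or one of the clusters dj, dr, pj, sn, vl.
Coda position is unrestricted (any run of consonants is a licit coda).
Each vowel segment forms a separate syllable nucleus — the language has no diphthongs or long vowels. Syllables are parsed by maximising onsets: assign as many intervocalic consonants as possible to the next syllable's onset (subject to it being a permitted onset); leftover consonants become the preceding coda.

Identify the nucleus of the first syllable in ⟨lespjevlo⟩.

e

Vowels present: e, e, o; each is a nucleus, giving 3 syllables.
The first nucleus (vowel 1 from the left) is /e/.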